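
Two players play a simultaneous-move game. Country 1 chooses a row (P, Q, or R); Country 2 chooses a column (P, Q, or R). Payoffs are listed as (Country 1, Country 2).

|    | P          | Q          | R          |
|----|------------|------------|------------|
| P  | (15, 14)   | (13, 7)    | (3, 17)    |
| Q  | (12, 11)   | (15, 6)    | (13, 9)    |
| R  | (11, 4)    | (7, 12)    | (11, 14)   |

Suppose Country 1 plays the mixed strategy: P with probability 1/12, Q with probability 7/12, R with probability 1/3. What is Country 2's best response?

R

Compute Country 2's expected payoff from each pure strategy against the given mix.
P: (1/12)·14 + (7/12)·11 + (1/3)·4 = 107/12
Q: (1/12)·7 + (7/12)·6 + (1/3)·12 = 97/12
R: (1/12)·17 + (7/12)·9 + (1/3)·14 = 34/3
Highest expected payoff is 34/3, from R.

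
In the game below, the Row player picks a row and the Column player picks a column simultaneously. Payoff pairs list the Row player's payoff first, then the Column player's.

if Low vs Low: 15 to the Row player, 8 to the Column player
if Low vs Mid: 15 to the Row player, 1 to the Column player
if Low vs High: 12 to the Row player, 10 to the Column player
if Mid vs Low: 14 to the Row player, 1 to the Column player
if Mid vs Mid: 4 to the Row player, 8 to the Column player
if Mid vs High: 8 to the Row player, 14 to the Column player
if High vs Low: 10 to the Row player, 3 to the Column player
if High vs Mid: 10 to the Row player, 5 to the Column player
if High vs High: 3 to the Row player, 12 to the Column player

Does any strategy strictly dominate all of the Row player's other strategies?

Low

A strategy is strictly dominant if it gives the Row player a strictly higher payoff than every other strategy, against every choice by the opponent.
Low strictly dominates: vs Low: 15 > each of {14, 10}; vs Mid: 15 > each of {4, 10}; vs High: 12 > each of {8, 3}.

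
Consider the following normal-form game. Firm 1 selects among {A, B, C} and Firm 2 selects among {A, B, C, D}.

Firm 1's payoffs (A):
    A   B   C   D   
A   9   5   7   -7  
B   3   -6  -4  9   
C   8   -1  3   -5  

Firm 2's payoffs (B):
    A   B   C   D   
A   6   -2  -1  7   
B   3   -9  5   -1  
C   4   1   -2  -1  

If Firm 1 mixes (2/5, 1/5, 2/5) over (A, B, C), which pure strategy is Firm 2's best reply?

Compute Firm 2's expected payoff from each pure strategy against the given mix.
A: (2/5)·6 + (1/5)·3 + (2/5)·4 = 23/5
B: (2/5)·(-2) + (1/5)·(-9) + (2/5)·1 = -11/5
C: (2/5)·(-1) + (1/5)·5 + (2/5)·(-2) = -1/5
D: (2/5)·7 + (1/5)·(-1) + (2/5)·(-1) = 11/5
Highest expected payoff is 23/5, from A.

A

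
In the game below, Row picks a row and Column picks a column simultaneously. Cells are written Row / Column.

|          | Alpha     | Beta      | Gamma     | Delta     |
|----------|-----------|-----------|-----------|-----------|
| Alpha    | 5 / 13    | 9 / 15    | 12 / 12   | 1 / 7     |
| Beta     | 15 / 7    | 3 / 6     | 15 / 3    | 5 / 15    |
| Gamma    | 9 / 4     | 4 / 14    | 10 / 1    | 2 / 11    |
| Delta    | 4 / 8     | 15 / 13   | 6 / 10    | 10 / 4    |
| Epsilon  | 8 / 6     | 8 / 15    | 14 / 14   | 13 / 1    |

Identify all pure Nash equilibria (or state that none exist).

(Delta, Beta)

A profile is a Nash equilibrium when each player is best-responding to the other.
Row's best responses — vs Alpha: Beta (payoff 15); vs Beta: Delta (payoff 15); vs Gamma: Beta (payoff 15); vs Delta: Epsilon (payoff 13).
Column's best responses — vs Alpha: Beta (payoff 15); vs Beta: Delta (payoff 15); vs Gamma: Beta (payoff 14); vs Delta: Beta (payoff 13); vs Epsilon: Beta (payoff 15).
The only mutual best response is (Delta, Beta); neither player gains by switching there.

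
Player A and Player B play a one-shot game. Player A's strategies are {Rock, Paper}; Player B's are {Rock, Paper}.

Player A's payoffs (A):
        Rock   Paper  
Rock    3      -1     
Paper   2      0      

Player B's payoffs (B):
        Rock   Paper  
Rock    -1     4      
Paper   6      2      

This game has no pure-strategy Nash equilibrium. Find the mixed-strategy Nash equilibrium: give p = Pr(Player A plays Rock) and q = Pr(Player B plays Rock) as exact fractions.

p = 4/9, q = 1/2

Each player's mixing probability is pinned down by making the *other* player indifferent.
Player B indifferent between Rock and Paper: p·(-1) + (1−p)·6 = p·4 + (1−p)·2 ⟹ 6 + (-7)p = 2 + 2p ⟹ p = 4/9.
Player A indifferent between Rock and Paper: q·3 + (1−q)·(-1) = q·2 + (1−q)·0 ⟹ (-1) + 4q = 0 + 2q ⟹ q = 1/2.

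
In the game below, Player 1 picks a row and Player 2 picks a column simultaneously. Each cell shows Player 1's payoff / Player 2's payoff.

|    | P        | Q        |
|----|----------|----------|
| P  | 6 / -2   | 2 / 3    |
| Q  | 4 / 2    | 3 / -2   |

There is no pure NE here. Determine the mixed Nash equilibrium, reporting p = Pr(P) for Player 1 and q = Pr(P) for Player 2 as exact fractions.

p = 4/9, q = 1/3

In a mixed NE each player is indifferent between their pure strategies, so the opponent's mix sets the indifference.
Player 2 indifferent between P and Q: p·(-2) + (1−p)·2 = p·3 + (1−p)·(-2) ⟹ 2 + (-4)p = (-2) + 5p ⟹ p = 4/9.
Player 1 indifferent between P and Q: q·6 + (1−q)·2 = q·4 + (1−q)·3 ⟹ 2 + 4q = 3 + 1q ⟹ q = 1/3.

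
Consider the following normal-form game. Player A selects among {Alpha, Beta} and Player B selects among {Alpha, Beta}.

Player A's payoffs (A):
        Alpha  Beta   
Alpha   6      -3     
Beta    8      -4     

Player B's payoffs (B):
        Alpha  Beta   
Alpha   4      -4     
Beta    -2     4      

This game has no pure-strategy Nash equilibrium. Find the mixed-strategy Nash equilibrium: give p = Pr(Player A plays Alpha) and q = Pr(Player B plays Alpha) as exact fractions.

p = 3/7, q = 1/3

In a mixed NE each player is indifferent between their pure strategies, so the opponent's mix sets the indifference.
Player B indifferent between Alpha and Beta: p·4 + (1−p)·(-2) = p·(-4) + (1−p)·4 ⟹ (-2) + 6p = 4 + (-8)p ⟹ p = 3/7.
Player A indifferent between Alpha and Beta: q·6 + (1−q)·(-3) = q·8 + (1−q)·(-4) ⟹ (-3) + 9q = (-4) + 12q ⟹ q = 1/3.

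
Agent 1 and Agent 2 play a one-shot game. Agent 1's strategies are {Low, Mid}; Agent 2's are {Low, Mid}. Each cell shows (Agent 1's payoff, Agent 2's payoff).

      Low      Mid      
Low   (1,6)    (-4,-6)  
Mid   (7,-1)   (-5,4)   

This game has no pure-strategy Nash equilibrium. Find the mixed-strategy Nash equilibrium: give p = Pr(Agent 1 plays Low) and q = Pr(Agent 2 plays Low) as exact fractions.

Each player's mixing probability is pinned down by making the *other* player indifferent.
Agent 2 indifferent between Low and Mid: p·6 + (1−p)·(-1) = p·(-6) + (1−p)·4 ⟹ (-1) + 7p = 4 + (-10)p ⟹ p = 5/17.
Agent 1 indifferent between Low and Mid: q·1 + (1−q)·(-4) = q·7 + (1−q)·(-5) ⟹ (-4) + 5q = (-5) + 12q ⟹ q = 1/7.

p = 5/17, q = 1/7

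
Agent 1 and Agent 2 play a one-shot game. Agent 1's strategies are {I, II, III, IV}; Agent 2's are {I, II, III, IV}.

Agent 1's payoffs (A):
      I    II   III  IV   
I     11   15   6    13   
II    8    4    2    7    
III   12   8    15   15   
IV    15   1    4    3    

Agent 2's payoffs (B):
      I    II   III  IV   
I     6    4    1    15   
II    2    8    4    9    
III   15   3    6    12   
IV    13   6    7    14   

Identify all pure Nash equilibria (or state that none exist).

None

Find each player's best response to every opponent strategy; NE are the intersections.
Agent 1's best responses — vs I: IV (payoff 15); vs II: I (payoff 15); vs III: III (payoff 15); vs IV: III (payoff 15).
Agent 2's best responses — vs I: IV (payoff 15); vs II: IV (payoff 9); vs III: I (payoff 15); vs IV: IV (payoff 14).
No cell has both players best-responding. For instance, Agent 1's best reply to IV is III, but against III Agent 2 prefers I over IV.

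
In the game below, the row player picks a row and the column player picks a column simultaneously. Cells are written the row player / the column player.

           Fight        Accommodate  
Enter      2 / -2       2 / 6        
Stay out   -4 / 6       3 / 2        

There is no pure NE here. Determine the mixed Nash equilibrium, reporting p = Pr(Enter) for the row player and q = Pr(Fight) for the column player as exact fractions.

p = 1/3, q = 1/7

Each player's mixing probability is pinned down by making the *other* player indifferent.
The column player indifferent between Fight and Accommodate: p·(-2) + (1−p)·6 = p·6 + (1−p)·2 ⟹ 6 + (-8)p = 2 + 4p ⟹ p = 1/3.
The row player indifferent between Enter and Stay out: q·2 + (1−q)·2 = q·(-4) + (1−q)·3 ⟹ 2 + 0q = 3 + (-7)q ⟹ q = 1/7.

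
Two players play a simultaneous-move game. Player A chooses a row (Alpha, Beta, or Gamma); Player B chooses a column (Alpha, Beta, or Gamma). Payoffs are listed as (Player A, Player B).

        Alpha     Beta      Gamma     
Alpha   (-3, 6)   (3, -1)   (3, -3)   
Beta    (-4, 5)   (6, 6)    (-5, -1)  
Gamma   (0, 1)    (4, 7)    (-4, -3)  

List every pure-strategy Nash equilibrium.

(Beta, Beta)

Check mutual best responses: a cell is a NE iff neither player can gain by unilaterally deviating.
Player A's best responses — vs Alpha: Gamma (payoff 0); vs Beta: Beta (payoff 6); vs Gamma: Alpha (payoff 3).
Player B's best responses — vs Alpha: Alpha (payoff 6); vs Beta: Beta (payoff 6); vs Gamma: Beta (payoff 7).
The only mutual best response is (Beta, Beta); neither player gains by switching there.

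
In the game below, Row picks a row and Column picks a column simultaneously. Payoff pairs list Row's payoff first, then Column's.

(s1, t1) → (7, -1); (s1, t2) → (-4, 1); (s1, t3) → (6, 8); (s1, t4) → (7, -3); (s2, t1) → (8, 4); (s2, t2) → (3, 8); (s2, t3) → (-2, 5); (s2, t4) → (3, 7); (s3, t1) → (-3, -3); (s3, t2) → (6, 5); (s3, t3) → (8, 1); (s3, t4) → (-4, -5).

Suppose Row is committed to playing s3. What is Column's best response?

With Row fixed at s3, Column's payoffs are: t1 → -3, t2 → 5, t3 → 1, t4 → -5.
The maximum is 5, achieved by t2.

t2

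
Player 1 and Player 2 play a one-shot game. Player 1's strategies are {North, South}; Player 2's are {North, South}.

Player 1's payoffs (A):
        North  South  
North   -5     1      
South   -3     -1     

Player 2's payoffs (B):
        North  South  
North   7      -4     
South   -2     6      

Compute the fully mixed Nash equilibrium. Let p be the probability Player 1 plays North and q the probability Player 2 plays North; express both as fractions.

p = 8/19, q = 1/2

Each player's mixing probability is pinned down by making the *other* player indifferent.
Player 2 indifferent between North and South: p·7 + (1−p)·(-2) = p·(-4) + (1−p)·6 ⟹ (-2) + 9p = 6 + (-10)p ⟹ p = 8/19.
Player 1 indifferent between North and South: q·(-5) + (1−q)·1 = q·(-3) + (1−q)·(-1) ⟹ 1 + (-6)q = (-1) + (-2)q ⟹ q = 1/2.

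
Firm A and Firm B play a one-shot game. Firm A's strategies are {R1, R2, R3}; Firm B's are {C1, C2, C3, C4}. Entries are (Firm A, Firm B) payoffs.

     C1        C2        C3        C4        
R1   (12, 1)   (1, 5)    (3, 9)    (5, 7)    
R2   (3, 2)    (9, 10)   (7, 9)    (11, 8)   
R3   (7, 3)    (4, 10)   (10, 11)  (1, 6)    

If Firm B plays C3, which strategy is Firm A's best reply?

With Firm B fixed at C3, Firm A's payoffs are: R1 → 3, R2 → 7, R3 → 10.
The maximum is 10, achieved by R3.

R3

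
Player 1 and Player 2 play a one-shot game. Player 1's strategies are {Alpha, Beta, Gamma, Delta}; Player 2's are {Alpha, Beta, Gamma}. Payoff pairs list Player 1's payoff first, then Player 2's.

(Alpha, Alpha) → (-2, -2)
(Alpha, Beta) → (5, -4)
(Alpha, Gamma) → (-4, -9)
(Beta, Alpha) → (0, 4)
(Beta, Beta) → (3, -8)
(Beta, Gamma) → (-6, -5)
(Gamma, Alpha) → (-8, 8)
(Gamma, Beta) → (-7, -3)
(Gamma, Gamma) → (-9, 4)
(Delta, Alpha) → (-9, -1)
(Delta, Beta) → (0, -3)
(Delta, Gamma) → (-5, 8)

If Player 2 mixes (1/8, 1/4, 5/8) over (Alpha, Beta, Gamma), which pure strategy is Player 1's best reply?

Alpha

Player 1's best reply maximizes expected payoff against the mix.
Alpha: (1/8)·(-2) + (1/4)·5 + (5/8)·(-4) = -3/2
Beta: (1/8)·0 + (1/4)·3 + (5/8)·(-6) = -3
Gamma: (1/8)·(-8) + (1/4)·(-7) + (5/8)·(-9) = -67/8
Delta: (1/8)·(-9) + (1/4)·0 + (5/8)·(-5) = -17/4
Highest expected payoff is -3/2, from Alpha.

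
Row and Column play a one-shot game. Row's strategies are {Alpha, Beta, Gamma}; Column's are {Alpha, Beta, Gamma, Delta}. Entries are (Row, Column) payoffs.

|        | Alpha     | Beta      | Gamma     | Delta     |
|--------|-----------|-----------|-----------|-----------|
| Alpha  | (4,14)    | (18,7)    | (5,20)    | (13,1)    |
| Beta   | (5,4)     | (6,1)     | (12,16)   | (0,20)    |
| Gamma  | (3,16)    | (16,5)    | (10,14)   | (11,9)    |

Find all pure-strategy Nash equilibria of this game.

Check mutual best responses: a cell is a NE iff neither player can gain by unilaterally deviating.
Row's best responses — vs Alpha: Beta (payoff 5); vs Beta: Alpha (payoff 18); vs Gamma: Beta (payoff 12); vs Delta: Alpha (payoff 13).
Column's best responses — vs Alpha: Gamma (payoff 20); vs Beta: Delta (payoff 20); vs Gamma: Alpha (payoff 16).
No cell has both players best-responding. For instance, Row's best reply to Gamma is Beta, but against Beta Column prefers Delta over Gamma.

None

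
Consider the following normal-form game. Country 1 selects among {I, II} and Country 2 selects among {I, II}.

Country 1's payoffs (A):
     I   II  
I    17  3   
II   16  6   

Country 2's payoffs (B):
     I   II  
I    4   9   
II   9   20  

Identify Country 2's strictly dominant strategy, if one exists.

A strategy is strictly dominant if it gives Country 2 a strictly higher payoff than every other strategy, against every choice by the opponent.
II strictly dominates: vs I: 9 > 4; vs II: 20 > 9.

II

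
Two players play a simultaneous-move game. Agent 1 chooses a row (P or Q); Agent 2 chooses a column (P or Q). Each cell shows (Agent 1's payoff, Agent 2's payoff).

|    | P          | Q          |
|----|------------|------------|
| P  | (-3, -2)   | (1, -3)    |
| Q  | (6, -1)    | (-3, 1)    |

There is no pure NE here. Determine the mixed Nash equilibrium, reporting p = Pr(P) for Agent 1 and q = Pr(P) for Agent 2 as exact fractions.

p = 2/3, q = 4/13

Each player's mixing probability is pinned down by making the *other* player indifferent.
Agent 2 indifferent between P and Q: p·(-2) + (1−p)·(-1) = p·(-3) + (1−p)·1 ⟹ (-1) + (-1)p = 1 + (-4)p ⟹ p = 2/3.
Agent 1 indifferent between P and Q: q·(-3) + (1−q)·1 = q·6 + (1−q)·(-3) ⟹ 1 + (-4)q = (-3) + 9q ⟹ q = 4/13.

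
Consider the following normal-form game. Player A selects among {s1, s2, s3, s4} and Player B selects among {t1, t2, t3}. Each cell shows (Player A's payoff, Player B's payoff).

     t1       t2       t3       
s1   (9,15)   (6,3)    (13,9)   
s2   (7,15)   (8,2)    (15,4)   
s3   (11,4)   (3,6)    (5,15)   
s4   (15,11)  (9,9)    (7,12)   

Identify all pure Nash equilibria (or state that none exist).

No pure-strategy Nash equilibrium

Find each player's best response to every opponent strategy; NE are the intersections.
Player A's best responses — vs t1: s4 (payoff 15); vs t2: s4 (payoff 9); vs t3: s2 (payoff 15).
Player B's best responses — vs s1: t1 (payoff 15); vs s2: t1 (payoff 15); vs s3: t3 (payoff 15); vs s4: t3 (payoff 12).
No cell has both players best-responding. For instance, Player A's best reply to t3 is s2, but against s2 Player B prefers t1 over t3.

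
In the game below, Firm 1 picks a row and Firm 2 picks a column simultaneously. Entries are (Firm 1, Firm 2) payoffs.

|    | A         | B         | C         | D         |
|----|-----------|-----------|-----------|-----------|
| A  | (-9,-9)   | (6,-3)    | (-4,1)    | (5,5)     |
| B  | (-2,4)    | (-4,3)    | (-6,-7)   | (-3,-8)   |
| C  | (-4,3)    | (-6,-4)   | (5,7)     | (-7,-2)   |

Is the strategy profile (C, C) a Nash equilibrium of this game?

Yes

Holding Firm 2 at C: Firm 1 gets 5 from C, versus -4 from A, -6 from B. No profitable deviation for Firm 1.
Holding Firm 1 at C: Firm 2 gets 7 from C, versus 3 from A, -4 from B, -2 from D. No profitable deviation for Firm 2 either.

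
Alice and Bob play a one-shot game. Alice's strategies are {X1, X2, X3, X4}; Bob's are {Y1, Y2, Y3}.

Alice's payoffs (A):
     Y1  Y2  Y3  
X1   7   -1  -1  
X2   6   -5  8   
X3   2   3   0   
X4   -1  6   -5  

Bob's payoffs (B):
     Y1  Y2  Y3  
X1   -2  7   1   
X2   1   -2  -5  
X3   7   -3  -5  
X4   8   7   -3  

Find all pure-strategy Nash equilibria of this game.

Check mutual best responses: a cell is a NE iff neither player can gain by unilaterally deviating.
Alice's best responses — vs Y1: X1 (payoff 7); vs Y2: X4 (payoff 6); vs Y3: X2 (payoff 8).
Bob's best responses — vs X1: Y2 (payoff 7); vs X2: Y1 (payoff 1); vs X3: Y1 (payoff 7); vs X4: Y1 (payoff 8).
No cell has both players best-responding. For instance, Alice's best reply to Y3 is X2, but against X2 Bob prefers Y1 over Y3.

No pure-strategy Nash equilibrium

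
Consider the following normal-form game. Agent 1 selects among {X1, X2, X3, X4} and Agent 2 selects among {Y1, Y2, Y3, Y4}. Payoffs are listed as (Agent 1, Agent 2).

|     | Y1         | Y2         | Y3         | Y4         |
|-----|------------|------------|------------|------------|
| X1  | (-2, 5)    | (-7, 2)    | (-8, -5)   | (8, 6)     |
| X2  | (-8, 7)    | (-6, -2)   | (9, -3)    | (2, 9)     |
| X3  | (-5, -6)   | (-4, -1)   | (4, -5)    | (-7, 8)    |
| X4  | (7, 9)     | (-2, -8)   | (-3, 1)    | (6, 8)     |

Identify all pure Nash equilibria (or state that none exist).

(X1, Y4) and (X4, Y1)

A profile is a Nash equilibrium when each player is best-responding to the other.
Agent 1's best responses — vs Y1: X4 (payoff 7); vs Y2: X4 (payoff -2); vs Y3: X2 (payoff 9); vs Y4: X1 (payoff 8).
Agent 2's best responses — vs X1: Y4 (payoff 6); vs X2: Y4 (payoff 9); vs X3: Y4 (payoff 8); vs X4: Y1 (payoff 9).
Mutual best responses occur at (X1, Y4) and (X4, Y1); at each, neither player gains by switching.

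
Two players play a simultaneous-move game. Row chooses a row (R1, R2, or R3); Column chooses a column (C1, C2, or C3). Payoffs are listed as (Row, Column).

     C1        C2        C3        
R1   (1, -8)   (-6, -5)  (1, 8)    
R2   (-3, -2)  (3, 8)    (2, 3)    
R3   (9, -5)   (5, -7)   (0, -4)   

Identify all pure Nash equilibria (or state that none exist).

Find each player's best response to every opponent strategy; NE are the intersections.
Row's best responses — vs C1: R3 (payoff 9); vs C2: R3 (payoff 5); vs C3: R2 (payoff 2).
Column's best responses — vs R1: C3 (payoff 8); vs R2: C2 (payoff 8); vs R3: C3 (payoff -4).
No cell has both players best-responding. For instance, Row's best reply to C2 is R3, but against R3 Column prefers C3 over C2.

None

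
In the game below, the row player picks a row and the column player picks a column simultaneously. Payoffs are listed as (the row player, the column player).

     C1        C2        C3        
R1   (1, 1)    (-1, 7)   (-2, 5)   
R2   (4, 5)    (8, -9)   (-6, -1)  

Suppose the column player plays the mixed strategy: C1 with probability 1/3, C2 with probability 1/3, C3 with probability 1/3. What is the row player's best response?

The row player's best reply maximizes expected payoff against the mix.
R1: (1/3)·1 + (1/3)·(-1) + (1/3)·(-2) = -2/3
R2: (1/3)·4 + (1/3)·8 + (1/3)·(-6) = 2
Highest expected payoff is 2, from R2.

R2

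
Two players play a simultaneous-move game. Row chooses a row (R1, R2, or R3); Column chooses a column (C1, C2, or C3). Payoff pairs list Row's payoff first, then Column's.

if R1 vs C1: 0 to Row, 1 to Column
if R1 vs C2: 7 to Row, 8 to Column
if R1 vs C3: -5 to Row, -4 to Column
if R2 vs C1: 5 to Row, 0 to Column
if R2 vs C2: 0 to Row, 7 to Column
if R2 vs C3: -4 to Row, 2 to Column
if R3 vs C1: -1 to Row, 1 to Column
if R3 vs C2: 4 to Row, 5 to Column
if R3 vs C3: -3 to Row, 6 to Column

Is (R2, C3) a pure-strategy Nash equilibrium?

Holding Column at C3: Row gets -4 from R2 but could get -3 by switching to R3. Row has a profitable deviation.

No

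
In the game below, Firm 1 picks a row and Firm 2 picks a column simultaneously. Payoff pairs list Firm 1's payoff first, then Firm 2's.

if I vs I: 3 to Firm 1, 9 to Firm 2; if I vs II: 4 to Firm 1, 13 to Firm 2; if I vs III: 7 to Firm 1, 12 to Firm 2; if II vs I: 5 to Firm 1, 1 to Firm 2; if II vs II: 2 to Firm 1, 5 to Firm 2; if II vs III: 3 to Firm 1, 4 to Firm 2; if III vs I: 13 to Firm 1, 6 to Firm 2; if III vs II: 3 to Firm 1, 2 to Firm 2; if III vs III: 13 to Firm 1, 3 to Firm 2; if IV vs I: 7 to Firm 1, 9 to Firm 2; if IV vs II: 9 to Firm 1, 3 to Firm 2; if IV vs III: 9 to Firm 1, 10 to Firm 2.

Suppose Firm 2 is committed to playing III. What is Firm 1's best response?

III

With Firm 2 fixed at III, Firm 1's payoffs are: I → 7, II → 3, III → 13, IV → 9.
The maximum is 13, achieved by III.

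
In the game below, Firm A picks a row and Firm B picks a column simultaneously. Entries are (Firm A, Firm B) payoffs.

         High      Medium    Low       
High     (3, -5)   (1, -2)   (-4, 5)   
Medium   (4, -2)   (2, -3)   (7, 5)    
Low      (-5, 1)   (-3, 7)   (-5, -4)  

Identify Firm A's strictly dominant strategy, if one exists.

A strategy is strictly dominant if it gives Firm A a strictly higher payoff than every other strategy, against every choice by the opponent.
Medium strictly dominates: vs High: 4 > each of {3, -5}; vs Medium: 2 > each of {1, -3}; vs Low: 7 > each of {-4, -5}.

Medium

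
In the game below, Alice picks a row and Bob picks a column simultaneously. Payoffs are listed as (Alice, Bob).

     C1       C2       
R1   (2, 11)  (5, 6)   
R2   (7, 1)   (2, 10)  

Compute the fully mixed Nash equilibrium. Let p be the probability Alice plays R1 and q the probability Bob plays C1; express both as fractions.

p = 9/14, q = 3/8

In a mixed NE each player is indifferent between their pure strategies, so the opponent's mix sets the indifference.
Bob indifferent between C1 and C2: p·11 + (1−p)·1 = p·6 + (1−p)·10 ⟹ 1 + 10p = 10 + (-4)p ⟹ p = 9/14.
Alice indifferent between R1 and R2: q·2 + (1−q)·5 = q·7 + (1−q)·2 ⟹ 5 + (-3)q = 2 + 5q ⟹ q = 3/8.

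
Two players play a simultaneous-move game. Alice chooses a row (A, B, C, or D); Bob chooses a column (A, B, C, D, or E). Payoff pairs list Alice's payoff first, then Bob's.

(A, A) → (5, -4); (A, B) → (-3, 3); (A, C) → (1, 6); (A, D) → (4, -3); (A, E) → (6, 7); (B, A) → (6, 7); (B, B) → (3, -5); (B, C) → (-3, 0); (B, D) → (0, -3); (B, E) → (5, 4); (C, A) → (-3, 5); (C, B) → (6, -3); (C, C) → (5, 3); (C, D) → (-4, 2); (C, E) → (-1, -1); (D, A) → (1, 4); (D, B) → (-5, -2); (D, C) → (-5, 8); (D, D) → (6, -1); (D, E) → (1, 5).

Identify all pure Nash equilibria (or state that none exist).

A profile is a Nash equilibrium when each player is best-responding to the other.
Alice's best responses — vs A: B (payoff 6); vs B: C (payoff 6); vs C: C (payoff 5); vs D: D (payoff 6); vs E: A (payoff 6).
Bob's best responses — vs A: E (payoff 7); vs B: A (payoff 7); vs C: A (payoff 5); vs D: C (payoff 8).
Mutual best responses occur at (A, E) and (B, A); at each, neither player gains by switching.

(A, E) and (B, A)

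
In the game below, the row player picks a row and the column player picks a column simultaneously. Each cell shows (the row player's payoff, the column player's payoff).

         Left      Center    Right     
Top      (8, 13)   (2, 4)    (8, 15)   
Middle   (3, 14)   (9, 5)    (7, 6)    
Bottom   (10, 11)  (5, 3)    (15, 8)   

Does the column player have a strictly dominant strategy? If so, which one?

A strategy is strictly dominant if it gives the column player a strictly higher payoff than every other strategy, against every choice by the opponent.
Left is not dominant: against Top, Right gives 15 > 13.
Center is not dominant: against Top, Left gives 13 > 4.
Right is not dominant: against Middle, Left gives 14 > 6.
No single strategy is best against every opponent action.

No strictly dominant strategy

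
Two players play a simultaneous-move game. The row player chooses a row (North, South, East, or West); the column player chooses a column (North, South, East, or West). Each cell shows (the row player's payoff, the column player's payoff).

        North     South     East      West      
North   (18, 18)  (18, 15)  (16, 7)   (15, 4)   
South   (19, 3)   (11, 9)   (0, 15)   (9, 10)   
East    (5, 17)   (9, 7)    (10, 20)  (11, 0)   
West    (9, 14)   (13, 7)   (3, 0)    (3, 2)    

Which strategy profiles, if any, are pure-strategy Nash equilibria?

Find each player's best response to every opponent strategy; NE are the intersections.
The row player's best responses — vs North: South (payoff 19); vs South: North (payoff 18); vs East: North (payoff 16); vs West: North (payoff 15).
The column player's best responses — vs North: North (payoff 18); vs South: East (payoff 15); vs East: East (payoff 20); vs West: North (payoff 14).
No cell has both players best-responding. For instance, the row player's best reply to South is North, but against North the column player prefers North over South.

None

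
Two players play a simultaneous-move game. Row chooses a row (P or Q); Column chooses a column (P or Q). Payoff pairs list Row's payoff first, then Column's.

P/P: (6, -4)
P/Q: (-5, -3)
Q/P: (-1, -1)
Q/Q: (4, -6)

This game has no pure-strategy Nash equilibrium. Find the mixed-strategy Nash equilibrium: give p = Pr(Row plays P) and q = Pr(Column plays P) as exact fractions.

p = 5/6, q = 9/16

Each player's mixing probability is pinned down by making the *other* player indifferent.
Column indifferent between P and Q: p·(-4) + (1−p)·(-1) = p·(-3) + (1−p)·(-6) ⟹ (-1) + (-3)p = (-6) + 3p ⟹ p = 5/6.
Row indifferent between P and Q: q·6 + (1−q)·(-5) = q·(-1) + (1−q)·4 ⟹ (-5) + 11q = 4 + (-5)q ⟹ q = 9/16.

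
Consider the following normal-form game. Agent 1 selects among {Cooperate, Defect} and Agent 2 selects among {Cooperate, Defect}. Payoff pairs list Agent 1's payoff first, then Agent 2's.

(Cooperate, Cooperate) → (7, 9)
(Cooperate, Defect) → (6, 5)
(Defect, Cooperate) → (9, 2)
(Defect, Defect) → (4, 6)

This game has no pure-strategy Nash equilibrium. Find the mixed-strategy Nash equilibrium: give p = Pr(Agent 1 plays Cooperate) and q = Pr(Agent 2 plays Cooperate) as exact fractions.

Each player's mixing probability is pinned down by making the *other* player indifferent.
Agent 2 indifferent between Cooperate and Defect: p·9 + (1−p)·2 = p·5 + (1−p)·6 ⟹ 2 + 7p = 6 + (-1)p ⟹ p = 1/2.
Agent 1 indifferent between Cooperate and Defect: q·7 + (1−q)·6 = q·9 + (1−q)·4 ⟹ 6 + 1q = 4 + 5q ⟹ q = 1/2.

p = 1/2, q = 1/2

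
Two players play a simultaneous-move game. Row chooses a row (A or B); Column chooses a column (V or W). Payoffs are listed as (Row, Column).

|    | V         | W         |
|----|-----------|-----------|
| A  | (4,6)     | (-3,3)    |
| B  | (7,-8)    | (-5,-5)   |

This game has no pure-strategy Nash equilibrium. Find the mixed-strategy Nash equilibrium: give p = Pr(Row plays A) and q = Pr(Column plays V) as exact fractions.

In a mixed NE each player is indifferent between their pure strategies, so the opponent's mix sets the indifference.
Column indifferent between V and W: p·6 + (1−p)·(-8) = p·3 + (1−p)·(-5) ⟹ (-8) + 14p = (-5) + 8p ⟹ p = 1/2.
Row indifferent between A and B: q·4 + (1−q)·(-3) = q·7 + (1−q)·(-5) ⟹ (-3) + 7q = (-5) + 12q ⟹ q = 2/5.

p = 1/2, q = 2/5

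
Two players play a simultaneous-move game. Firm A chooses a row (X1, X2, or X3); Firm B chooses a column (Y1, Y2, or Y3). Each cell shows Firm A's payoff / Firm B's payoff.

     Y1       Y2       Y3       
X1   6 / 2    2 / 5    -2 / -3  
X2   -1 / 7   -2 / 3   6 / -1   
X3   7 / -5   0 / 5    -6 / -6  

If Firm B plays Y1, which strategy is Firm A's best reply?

With Firm B fixed at Y1, Firm A's payoffs are: X1 → 6, X2 → -1, X3 → 7.
The maximum is 7, achieved by X3.

X3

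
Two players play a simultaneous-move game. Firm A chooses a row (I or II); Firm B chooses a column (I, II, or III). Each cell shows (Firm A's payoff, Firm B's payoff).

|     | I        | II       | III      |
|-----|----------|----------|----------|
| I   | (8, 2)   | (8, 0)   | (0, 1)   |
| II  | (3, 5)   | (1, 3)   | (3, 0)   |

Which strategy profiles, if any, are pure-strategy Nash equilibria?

Find each player's best response to every opponent strategy; NE are the intersections.
Firm A's best responses — vs I: I (payoff 8); vs II: I (payoff 8); vs III: II (payoff 3).
Firm B's best responses — vs I: I (payoff 2); vs II: I (payoff 5).
The only mutual best response is (I, I); neither player gains by switching there.

(I, I)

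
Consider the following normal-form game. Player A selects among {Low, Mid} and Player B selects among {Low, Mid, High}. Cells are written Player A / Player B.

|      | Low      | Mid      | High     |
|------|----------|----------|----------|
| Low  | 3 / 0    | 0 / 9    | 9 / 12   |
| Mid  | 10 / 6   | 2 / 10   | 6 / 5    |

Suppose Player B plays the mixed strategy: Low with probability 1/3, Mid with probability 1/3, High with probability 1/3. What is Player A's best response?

Compute Player A's expected payoff from each pure strategy against the given mix.
Low: (1/3)·3 + (1/3)·0 + (1/3)·9 = 4
Mid: (1/3)·10 + (1/3)·2 + (1/3)·6 = 6
Highest expected payoff is 6, from Mid.

Mid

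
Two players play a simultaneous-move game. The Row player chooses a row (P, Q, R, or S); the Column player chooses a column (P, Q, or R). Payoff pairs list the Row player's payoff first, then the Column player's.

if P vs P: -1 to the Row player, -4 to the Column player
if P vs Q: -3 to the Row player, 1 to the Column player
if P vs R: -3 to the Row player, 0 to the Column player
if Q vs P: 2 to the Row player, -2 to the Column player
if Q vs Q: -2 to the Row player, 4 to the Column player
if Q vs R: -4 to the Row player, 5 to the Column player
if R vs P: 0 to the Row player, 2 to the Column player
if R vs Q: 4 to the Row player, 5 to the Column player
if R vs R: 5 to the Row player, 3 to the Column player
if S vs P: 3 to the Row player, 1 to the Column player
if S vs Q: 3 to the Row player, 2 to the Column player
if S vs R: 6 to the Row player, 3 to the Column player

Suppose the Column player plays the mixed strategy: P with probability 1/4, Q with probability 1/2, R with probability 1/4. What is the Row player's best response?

S

The Row player's best reply maximizes expected payoff against the mix.
P: (1/4)·(-1) + (1/2)·(-3) + (1/4)·(-3) = -5/2
Q: (1/4)·2 + (1/2)·(-2) + (1/4)·(-4) = -3/2
R: (1/4)·0 + (1/2)·4 + (1/4)·5 = 13/4
S: (1/4)·3 + (1/2)·3 + (1/4)·6 = 15/4
Highest expected payoff is 15/4, from S.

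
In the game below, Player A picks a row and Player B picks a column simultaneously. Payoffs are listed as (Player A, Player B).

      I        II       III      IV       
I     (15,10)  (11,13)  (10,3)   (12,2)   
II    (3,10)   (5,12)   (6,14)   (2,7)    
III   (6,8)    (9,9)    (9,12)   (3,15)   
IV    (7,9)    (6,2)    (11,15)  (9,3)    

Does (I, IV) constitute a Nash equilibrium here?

No

Holding Player B at IV: Player A gets 12 from I, versus 2 from II, 3 from III, 9 from IV. No profitable deviation for Player A.
Holding Player A at I: Player B gets 2 from IV but could get 13 by switching to II. Player B has a profitable deviation.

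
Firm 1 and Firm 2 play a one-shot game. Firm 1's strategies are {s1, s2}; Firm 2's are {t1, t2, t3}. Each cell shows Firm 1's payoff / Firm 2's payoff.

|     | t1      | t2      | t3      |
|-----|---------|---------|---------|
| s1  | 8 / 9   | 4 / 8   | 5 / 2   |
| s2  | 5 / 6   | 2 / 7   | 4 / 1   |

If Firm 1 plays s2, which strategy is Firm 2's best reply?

With Firm 1 fixed at s2, Firm 2's payoffs are: t1 → 6, t2 → 7, t3 → 1.
The maximum is 7, achieved by t2.

t2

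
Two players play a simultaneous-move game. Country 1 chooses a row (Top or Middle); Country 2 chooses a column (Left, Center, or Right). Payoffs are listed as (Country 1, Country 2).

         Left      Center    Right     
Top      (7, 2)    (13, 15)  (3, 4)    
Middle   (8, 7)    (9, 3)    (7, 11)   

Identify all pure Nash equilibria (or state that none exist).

(Top, Center) and (Middle, Right)

Find each player's best response to every opponent strategy; NE are the intersections.
Country 1's best responses — vs Left: Middle (payoff 8); vs Center: Top (payoff 13); vs Right: Middle (payoff 7).
Country 2's best responses — vs Top: Center (payoff 15); vs Middle: Right (payoff 11).
Mutual best responses occur at (Top, Center) and (Middle, Right); at each, neither player gains by switching.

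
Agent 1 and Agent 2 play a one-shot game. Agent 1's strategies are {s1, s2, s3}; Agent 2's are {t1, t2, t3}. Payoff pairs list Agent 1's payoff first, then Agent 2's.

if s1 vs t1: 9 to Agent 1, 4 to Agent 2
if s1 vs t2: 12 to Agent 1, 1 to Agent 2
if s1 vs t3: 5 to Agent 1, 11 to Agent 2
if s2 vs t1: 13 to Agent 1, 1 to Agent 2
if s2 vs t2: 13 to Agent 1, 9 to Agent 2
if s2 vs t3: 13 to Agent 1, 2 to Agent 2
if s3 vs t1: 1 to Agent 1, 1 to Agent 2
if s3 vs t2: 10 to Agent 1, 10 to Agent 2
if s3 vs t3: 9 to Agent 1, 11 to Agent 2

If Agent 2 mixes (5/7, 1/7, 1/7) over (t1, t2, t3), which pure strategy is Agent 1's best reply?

s2

Compute Agent 1's expected payoff from each pure strategy against the given mix.
s1: (5/7)·9 + (1/7)·12 + (1/7)·5 = 62/7
s2: (5/7)·13 + (1/7)·13 + (1/7)·13 = 13
s3: (5/7)·1 + (1/7)·10 + (1/7)·9 = 24/7
Highest expected payoff is 13, from s2.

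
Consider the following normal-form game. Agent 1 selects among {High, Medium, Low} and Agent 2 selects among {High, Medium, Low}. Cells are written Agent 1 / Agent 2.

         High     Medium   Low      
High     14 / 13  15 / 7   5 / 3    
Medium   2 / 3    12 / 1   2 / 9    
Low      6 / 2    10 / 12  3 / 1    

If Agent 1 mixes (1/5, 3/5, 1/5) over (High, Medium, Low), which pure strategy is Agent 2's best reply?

Low

Agent 2's best reply maximizes expected payoff against the mix.
High: (1/5)·13 + (3/5)·3 + (1/5)·2 = 24/5
Medium: (1/5)·7 + (3/5)·1 + (1/5)·12 = 22/5
Low: (1/5)·3 + (3/5)·9 + (1/5)·1 = 31/5
Highest expected payoff is 31/5, from Low.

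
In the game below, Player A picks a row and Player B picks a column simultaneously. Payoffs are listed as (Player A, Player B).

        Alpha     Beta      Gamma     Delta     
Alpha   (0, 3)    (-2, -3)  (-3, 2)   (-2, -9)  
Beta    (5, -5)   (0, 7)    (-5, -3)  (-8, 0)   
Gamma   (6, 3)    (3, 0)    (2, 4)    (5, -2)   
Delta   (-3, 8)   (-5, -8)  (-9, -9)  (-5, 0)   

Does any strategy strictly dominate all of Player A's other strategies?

Gamma

Check whether one of Player A's strategies beats all alternatives regardless of what the opponent does.
Gamma strictly dominates: vs Alpha: 6 > each of {0, 5, -3}; vs Beta: 3 > each of {-2, 0, -5}; vs Gamma: 2 > each of {-3, -5, -9}; vs Delta: 5 > each of {-2, -8, -5}.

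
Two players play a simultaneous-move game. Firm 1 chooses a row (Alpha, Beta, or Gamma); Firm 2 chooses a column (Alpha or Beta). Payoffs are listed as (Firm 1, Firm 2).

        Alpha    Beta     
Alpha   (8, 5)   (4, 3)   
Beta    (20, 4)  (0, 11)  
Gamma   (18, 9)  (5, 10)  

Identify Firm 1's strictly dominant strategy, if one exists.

Check whether one of Firm 1's strategies beats all alternatives regardless of what the opponent does.
Alpha is not dominant: against Alpha, Beta gives 20 > 8.
Beta is not dominant: against Beta, Alpha gives 4 > 0.
Gamma is not dominant: against Alpha, Beta gives 20 > 18.
No single strategy is best against every opponent action.

No strictly dominant strategy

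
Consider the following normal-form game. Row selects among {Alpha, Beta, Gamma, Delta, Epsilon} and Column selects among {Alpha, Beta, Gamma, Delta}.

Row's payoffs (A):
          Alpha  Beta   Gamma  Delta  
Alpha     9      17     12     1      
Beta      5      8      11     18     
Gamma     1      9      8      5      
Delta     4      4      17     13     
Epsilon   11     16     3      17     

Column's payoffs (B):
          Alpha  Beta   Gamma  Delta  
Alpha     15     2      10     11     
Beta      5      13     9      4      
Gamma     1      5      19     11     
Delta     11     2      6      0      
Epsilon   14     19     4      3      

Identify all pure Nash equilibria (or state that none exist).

A profile is a Nash equilibrium when each player is best-responding to the other.
Row's best responses — vs Alpha: Epsilon (payoff 11); vs Beta: Alpha (payoff 17); vs Gamma: Delta (payoff 17); vs Delta: Beta (payoff 18).
Column's best responses — vs Alpha: Alpha (payoff 15); vs Beta: Beta (payoff 13); vs Gamma: Gamma (payoff 19); vs Delta: Alpha (payoff 11); vs Epsilon: Beta (payoff 19).
No cell has both players best-responding. For instance, Row's best reply to Delta is Beta, but against Beta Column prefers Beta over Delta.

No pure-strategy Nash equilibrium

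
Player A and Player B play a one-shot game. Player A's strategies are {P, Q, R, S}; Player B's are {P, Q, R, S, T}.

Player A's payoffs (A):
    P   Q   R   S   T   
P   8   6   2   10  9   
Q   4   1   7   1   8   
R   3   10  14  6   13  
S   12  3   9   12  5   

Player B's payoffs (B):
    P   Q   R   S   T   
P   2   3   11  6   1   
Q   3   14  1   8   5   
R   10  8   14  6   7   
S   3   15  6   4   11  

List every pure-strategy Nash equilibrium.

(R, R)

Find each player's best response to every opponent strategy; NE are the intersections.
Player A's best responses — vs P: S (payoff 12); vs Q: R (payoff 10); vs R: R (payoff 14); vs S: S (payoff 12); vs T: R (payoff 13).
Player B's best responses — vs P: R (payoff 11); vs Q: Q (payoff 14); vs R: R (payoff 14); vs S: Q (payoff 15).
The only mutual best response is (R, R); neither player gains by switching there.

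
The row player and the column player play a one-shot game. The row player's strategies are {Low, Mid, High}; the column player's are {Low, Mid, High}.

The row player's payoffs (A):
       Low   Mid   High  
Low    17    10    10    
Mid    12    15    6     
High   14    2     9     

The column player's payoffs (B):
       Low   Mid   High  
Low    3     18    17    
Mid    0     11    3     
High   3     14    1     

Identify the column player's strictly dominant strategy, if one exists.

Mid

Check whether one of the column player's strategies beats all alternatives regardless of what the opponent does.
Mid strictly dominates: vs Low: 18 > each of {3, 17}; vs Mid: 11 > each of {0, 3}; vs High: 14 > each of {3, 1}.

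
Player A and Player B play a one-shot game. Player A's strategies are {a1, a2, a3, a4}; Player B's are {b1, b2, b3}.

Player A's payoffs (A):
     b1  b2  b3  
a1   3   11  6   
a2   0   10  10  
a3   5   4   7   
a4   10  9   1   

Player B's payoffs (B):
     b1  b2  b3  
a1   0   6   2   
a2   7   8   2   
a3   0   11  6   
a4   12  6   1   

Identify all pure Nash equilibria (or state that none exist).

Find each player's best response to every opponent strategy; NE are the intersections.
Player A's best responses — vs b1: a4 (payoff 10); vs b2: a1 (payoff 11); vs b3: a2 (payoff 10).
Player B's best responses — vs a1: b2 (payoff 6); vs a2: b2 (payoff 8); vs a3: b2 (payoff 11); vs a4: b1 (payoff 12).
Mutual best responses occur at (a1, b2) and (a4, b1); at each, neither player gains by switching.

(a1, b2) and (a4, b1)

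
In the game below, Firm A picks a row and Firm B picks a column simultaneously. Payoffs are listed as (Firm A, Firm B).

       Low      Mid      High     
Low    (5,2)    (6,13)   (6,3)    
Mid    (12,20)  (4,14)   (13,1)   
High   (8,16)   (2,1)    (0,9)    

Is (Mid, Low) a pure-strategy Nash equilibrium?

Holding Firm B at Low: Firm A gets 12 from Mid, versus 5 from Low, 8 from High. No profitable deviation for Firm A.
Holding Firm A at Mid: Firm B gets 20 from Low, versus 14 from Mid, 1 from High. No profitable deviation for Firm B either.

Yes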